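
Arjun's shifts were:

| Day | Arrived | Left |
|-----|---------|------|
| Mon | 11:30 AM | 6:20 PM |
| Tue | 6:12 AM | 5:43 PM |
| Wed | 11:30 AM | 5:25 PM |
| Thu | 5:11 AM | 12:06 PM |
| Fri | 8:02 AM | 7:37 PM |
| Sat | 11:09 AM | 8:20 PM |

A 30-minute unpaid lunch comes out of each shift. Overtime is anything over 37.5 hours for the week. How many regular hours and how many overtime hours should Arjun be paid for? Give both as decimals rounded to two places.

Mon: 11:30 AM–6:20 PM = 6 h 50 min; less 30 min break → 6 h 20 min
Tue: 6:12 AM–5:43 PM = 11 h 31 min; less 30 min break → 11 h 1 min
Wed: 11:30 AM–5:25 PM = 5 h 55 min; less 30 min break → 5 h 25 min
Thu: 5:11 AM–12:06 PM = 6 h 55 min; less 30 min break → 6 h 25 min
Fri: 8:02 AM–7:37 PM = 11 h 35 min; less 30 min break → 11 h 5 min
Sat: 11:09 AM–8:20 PM = 9 h 11 min; less 30 min break → 8 h 41 min
Total worked: 48 h 57 min = 48.95 h.
Threshold 37.5 h → overtime 11 h 27 min, regular 37 h 30 min.

Regular 37.50 hours, overtime 11.45 hours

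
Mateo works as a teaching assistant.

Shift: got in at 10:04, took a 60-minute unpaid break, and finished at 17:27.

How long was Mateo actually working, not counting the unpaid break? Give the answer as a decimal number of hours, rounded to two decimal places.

Shift: 10:04–17:27 = 7 h 23 min; less 60 min break → 6 h 23 min

6.38 hours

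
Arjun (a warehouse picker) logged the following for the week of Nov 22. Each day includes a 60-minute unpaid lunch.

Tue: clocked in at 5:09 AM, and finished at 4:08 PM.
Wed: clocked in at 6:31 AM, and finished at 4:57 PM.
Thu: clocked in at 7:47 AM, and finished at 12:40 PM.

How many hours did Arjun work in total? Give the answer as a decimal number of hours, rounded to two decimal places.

Tue: 5:09 AM–4:08 PM = 10 h 59 min; less 60 min break → 9 h 59 min
Wed: 6:31 AM–4:57 PM = 10 h 26 min; less 60 min break → 9 h 26 min
Thu: 7:47 AM–12:40 PM = 4 h 53 min; less 60 min break → 3 h 53 min
Total: 9 h 59 min + 9 h 26 min + 3 h 53 min = 23 h 18 min.

23.30 hours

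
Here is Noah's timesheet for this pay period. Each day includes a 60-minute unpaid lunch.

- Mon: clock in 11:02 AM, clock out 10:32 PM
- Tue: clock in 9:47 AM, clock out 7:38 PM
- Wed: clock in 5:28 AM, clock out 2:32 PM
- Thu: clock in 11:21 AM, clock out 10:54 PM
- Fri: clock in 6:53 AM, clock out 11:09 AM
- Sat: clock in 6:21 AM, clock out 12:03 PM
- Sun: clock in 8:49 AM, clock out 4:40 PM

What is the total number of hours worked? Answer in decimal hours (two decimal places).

Mon: 11:02 AM–10:32 PM = 11 h 30 min; less 60 min break → 10 h 30 min
Tue: 9:47 AM–7:38 PM = 9 h 51 min; less 60 min break → 8 h 51 min
Wed: 5:28 AM–2:32 PM = 9 h 4 min; less 60 min break → 8 h 4 min
Thu: 11:21 AM–10:54 PM = 11 h 33 min; less 60 min break → 10 h 33 min
Fri: 6:53 AM–11:09 AM = 4 h 16 min; less 60 min break → 3 h 16 min
Sat: 6:21 AM–12:03 PM = 5 h 42 min; less 60 min break → 4 h 42 min
Sun: 8:49 AM–4:40 PM = 7 h 51 min; less 60 min break → 6 h 51 min
Total: 10 h 30 min + 8 h 51 min + 8 h 4 min + 10 h 33 min + 3 h 16 min + 4 h 42 min + 6 h 51 min = 52 h 47 min.

52.78 hours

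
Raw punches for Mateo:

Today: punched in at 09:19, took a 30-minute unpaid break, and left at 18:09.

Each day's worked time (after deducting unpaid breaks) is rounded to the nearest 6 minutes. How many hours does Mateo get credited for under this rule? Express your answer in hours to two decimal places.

Today: 09:19–18:09 = 8 h 50 min − 30 min = 8 h 20 min → rounds to 8 h 18 min

8.30 hours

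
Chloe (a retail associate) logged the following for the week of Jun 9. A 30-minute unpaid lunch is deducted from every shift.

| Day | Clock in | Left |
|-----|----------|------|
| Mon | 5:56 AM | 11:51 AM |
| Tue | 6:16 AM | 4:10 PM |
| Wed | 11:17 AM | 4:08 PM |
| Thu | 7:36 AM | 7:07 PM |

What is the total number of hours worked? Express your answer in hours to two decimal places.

Mon: 5:56 AM–11:51 AM = 5 h 55 min; less 30 min break → 5 h 25 min
Tue: 6:16 AM–4:10 PM = 9 h 54 min; less 30 min break → 9 h 24 min
Wed: 11:17 AM–4:08 PM = 4 h 51 min; less 30 min break → 4 h 21 min
Thu: 7:36 AM–7:07 PM = 11 h 31 min; less 30 min break → 11 h 1 min
Total: 5 h 25 min + 9 h 24 min + 4 h 21 min + 11 h 1 min = 30 h 11 min.

30.18 hours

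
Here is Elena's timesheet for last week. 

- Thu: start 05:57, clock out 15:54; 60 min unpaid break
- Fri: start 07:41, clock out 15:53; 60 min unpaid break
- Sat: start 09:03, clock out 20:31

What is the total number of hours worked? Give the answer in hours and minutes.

Thu: 05:57–15:54 = 9 h 57 min; less 60 min break → 8 h 57 min
Fri: 07:41–15:53 = 8 h 12 min; less 60 min break → 7 h 12 min
Sat: 09:03–20:31 = 11 h 28 min
Total: 8 h 57 min + 7 h 12 min + 11 h 28 min = 27 h 37 min.

27 h 37 min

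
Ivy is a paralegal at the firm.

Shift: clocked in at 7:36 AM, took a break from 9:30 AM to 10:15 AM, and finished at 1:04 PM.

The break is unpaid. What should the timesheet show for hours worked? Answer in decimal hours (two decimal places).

Shift: 7:36 AM–1:04 PM = 5 h 28 min; less 45 min break → 4 h 43 min

4.72 hours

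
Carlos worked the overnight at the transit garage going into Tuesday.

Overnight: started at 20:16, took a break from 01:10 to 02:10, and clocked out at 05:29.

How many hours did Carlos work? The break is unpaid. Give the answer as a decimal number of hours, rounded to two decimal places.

8.22 hours

Overnight: 20:16 → midnight = 3 h 44 min; midnight → 05:29 = 5 h 29 min; span 9 h 13 min; less 60 min break → 8 h 13 min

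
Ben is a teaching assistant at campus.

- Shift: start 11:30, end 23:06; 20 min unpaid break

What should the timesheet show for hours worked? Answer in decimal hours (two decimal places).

Shift: 11:30–23:06 = 11 h 36 min; less 20 min break → 11 h 16 min

11.27 hours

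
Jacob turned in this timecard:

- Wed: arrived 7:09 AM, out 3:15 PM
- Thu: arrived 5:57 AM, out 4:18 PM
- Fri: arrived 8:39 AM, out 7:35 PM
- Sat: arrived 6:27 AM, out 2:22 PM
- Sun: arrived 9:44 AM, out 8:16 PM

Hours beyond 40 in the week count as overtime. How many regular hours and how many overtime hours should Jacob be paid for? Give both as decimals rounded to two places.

Wed: 7:09 AM–3:15 PM = 8 h 6 min
Thu: 5:57 AM–4:18 PM = 10 h 21 min
Fri: 8:39 AM–7:35 PM = 10 h 56 min
Sat: 6:27 AM–2:22 PM = 7 h 55 min
Sun: 9:44 AM–8:16 PM = 10 h 32 min
Total worked: 47 h 50 min = 47.83 h.
Threshold 40 h → overtime 7 h 50 min, regular 40 h 0 min.

Regular 40.00 hours, overtime 7.83 hours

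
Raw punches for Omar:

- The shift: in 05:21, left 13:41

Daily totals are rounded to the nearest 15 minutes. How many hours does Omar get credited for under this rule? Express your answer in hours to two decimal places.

The shift: 05:21–13:41 = 8 h 20 min → rounds to 8 h 15 min

8.25 hours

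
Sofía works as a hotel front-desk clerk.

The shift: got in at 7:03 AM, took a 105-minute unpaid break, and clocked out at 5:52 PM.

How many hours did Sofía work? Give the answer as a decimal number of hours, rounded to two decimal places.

The shift: 7:03 AM–5:52 PM = 10 h 49 min; less 105 min break → 9 h 4 min

9.07 hours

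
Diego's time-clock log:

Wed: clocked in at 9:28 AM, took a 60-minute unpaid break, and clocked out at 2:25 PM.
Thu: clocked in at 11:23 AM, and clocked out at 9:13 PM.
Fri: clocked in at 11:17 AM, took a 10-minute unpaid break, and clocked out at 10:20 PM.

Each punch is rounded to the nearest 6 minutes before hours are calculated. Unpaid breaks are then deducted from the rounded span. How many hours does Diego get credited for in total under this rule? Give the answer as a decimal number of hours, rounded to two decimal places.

24.53 hours

Wed: in 9:28 AM→9:30 AM, out 2:25 PM→2:24 PM; 4 h 54 min − 60 min = 3 h 54 min
Thu: in 11:23 AM→11:24 AM, out 9:13 PM→9:12 PM; 9 h 48 min
Fri: in 11:17 AM→11:18 AM, out 10:20 PM→10:18 PM; 11 h 0 min − 10 min = 10 h 50 min
Total credited: 24 h 32 min.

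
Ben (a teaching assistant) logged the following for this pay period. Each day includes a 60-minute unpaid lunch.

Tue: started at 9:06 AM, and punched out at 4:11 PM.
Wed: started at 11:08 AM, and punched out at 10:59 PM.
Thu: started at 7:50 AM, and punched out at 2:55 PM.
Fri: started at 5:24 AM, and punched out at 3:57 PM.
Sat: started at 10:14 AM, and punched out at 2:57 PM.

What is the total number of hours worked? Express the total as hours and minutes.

36 h 17 min

Tue: 9:06 AM–4:11 PM = 7 h 5 min; less 60 min break → 6 h 5 min
Wed: 11:08 AM–10:59 PM = 11 h 51 min; less 60 min break → 10 h 51 min
Thu: 7:50 AM–2:55 PM = 7 h 5 min; less 60 min break → 6 h 5 min
Fri: 5:24 AM–3:57 PM = 10 h 33 min; less 60 min break → 9 h 33 min
Sat: 10:14 AM–2:57 PM = 4 h 43 min; less 60 min break → 3 h 43 min
Total: 6 h 5 min + 10 h 51 min + 6 h 5 min + 9 h 33 min + 3 h 43 min = 36 h 17 min.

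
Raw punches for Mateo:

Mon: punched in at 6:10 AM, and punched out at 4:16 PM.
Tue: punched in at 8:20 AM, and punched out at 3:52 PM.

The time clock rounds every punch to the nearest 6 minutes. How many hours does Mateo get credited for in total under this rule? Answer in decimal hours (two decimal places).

17.70 hours

Mon: in 6:10 AM→6:12 AM, out 4:16 PM→4:18 PM; 10 h 6 min
Tue: in 8:20 AM→8:18 AM, out 3:52 PM→3:54 PM; 7 h 36 min
Total credited: 17 h 42 min.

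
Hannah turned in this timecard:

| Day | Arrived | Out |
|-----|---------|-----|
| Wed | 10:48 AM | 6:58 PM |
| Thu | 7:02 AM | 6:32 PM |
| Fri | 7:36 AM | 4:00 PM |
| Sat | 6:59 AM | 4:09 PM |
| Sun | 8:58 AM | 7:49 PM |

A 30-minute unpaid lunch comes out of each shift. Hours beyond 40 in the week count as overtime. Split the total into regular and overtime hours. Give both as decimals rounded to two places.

Regular 40.00 hours, overtime 5.58 hours

Wed: 10:48 AM–6:58 PM = 8 h 10 min; less 30 min break → 7 h 40 min
Thu: 7:02 AM–6:32 PM = 11 h 30 min; less 30 min break → 11 h 0 min
Fri: 7:36 AM–4:00 PM = 8 h 24 min; less 30 min break → 7 h 54 min
Sat: 6:59 AM–4:09 PM = 9 h 10 min; less 30 min break → 8 h 40 min
Sun: 8:58 AM–7:49 PM = 10 h 51 min; less 30 min break → 10 h 21 min
Total worked: 45 h 35 min = 45.58 h.
Threshold 40 h → overtime 5 h 35 min, regular 40 h 0 min.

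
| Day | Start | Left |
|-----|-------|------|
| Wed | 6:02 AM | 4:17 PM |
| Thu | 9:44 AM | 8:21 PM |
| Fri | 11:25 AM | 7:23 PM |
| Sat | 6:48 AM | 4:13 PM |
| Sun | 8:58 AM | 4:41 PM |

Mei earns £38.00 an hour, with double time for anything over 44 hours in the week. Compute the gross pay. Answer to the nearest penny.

Wed: 6:02 AM–4:17 PM = 10 h 15 min
Thu: 9:44 AM–8:21 PM = 10 h 37 min
Fri: 11:25 AM–7:23 PM = 7 h 58 min
Sat: 6:48 AM–4:13 PM = 9 h 25 min
Sun: 8:58 AM–4:41 PM = 7 h 43 min
Total worked: 45 h 58 min = 2758 min.
Regular 44 h 0 min = 2640 min at £38.00/h; overtime 1 h 58 min = 118 min at £76.00/h.
Pay = (2640 × £38.00 + 118 × £76.00) ÷ 60 = £1821.47.

£1821.47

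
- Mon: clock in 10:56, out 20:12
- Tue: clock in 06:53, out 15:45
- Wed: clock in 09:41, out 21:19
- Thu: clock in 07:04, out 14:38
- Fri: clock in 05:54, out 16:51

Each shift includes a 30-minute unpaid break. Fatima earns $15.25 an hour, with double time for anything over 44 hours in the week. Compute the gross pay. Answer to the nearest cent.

Mon: 10:56–20:12 = 9 h 16 min; less 30 min break → 8 h 46 min
Tue: 06:53–15:45 = 8 h 52 min; less 30 min break → 8 h 22 min
Wed: 09:41–21:19 = 11 h 38 min; less 30 min break → 11 h 8 min
Thu: 07:04–14:38 = 7 h 34 min; less 30 min break → 7 h 4 min
Fri: 05:54–16:51 = 10 h 57 min; less 30 min break → 10 h 27 min
Total worked: 45 h 47 min = 2747 min.
Regular 44 h 0 min = 2640 min at $15.25/h; overtime 1 h 47 min = 107 min at $30.50/h.
Pay = (2640 × $15.25 + 107 × $30.50) ÷ 60 = $725.39.

$725.39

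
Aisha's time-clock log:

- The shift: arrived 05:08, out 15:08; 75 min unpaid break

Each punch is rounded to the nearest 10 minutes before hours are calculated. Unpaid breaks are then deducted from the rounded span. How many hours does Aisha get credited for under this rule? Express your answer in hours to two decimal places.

8.75 hours

The shift: in 05:08→05:10, out 15:08→15:10; 10 h 0 min − 75 min = 8 h 45 min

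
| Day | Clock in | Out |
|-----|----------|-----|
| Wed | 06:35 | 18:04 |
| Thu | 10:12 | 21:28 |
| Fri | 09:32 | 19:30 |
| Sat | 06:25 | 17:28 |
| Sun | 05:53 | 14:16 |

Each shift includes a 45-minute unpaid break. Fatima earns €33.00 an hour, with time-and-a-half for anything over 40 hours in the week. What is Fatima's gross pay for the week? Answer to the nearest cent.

€1735.80

Wed: 06:35–18:04 = 11 h 29 min; less 45 min break → 10 h 44 min
Thu: 10:12–21:28 = 11 h 16 min; less 45 min break → 10 h 31 min
Fri: 09:32–19:30 = 9 h 58 min; less 45 min break → 9 h 13 min
Sat: 06:25–17:28 = 11 h 3 min; less 45 min break → 10 h 18 min
Sun: 05:53–14:16 = 8 h 23 min; less 45 min break → 7 h 38 min
Total worked: 48 h 24 min = 2904 min.
Regular 40 h 0 min = 2400 min at €33.00/h; overtime 8 h 24 min = 504 min at €49.50/h.
Pay = (2400 × €33.00 + 504 × €49.50) ÷ 60 = €1735.80.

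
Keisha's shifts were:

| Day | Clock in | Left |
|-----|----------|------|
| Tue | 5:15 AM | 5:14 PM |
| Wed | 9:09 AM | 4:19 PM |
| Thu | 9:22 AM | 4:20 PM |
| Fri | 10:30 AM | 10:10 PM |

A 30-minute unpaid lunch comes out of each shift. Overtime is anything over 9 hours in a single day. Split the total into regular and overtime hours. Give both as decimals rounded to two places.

Regular 31.13 hours, overtime 4.65 hours

Tue: 5:15 AM–5:14 PM = 11 h 59 min; less 30 min break → 11 h 29 min
Wed: 9:09 AM–4:19 PM = 7 h 10 min; less 30 min break → 6 h 40 min
Thu: 9:22 AM–4:20 PM = 6 h 58 min; less 30 min break → 6 h 28 min
Fri: 10:30 AM–10:10 PM = 11 h 40 min; less 30 min break → 11 h 10 min
Tue reg 9 h 0 min / OT 2 h 29 min; Wed reg 6 h 40 min / OT 0 h 0 min; Thu reg 6 h 28 min / OT 0 h 0 min; Fri reg 9 h 0 min / OT 2 h 10 min.
Totals: regular 31 h 8 min, overtime 4 h 39 min.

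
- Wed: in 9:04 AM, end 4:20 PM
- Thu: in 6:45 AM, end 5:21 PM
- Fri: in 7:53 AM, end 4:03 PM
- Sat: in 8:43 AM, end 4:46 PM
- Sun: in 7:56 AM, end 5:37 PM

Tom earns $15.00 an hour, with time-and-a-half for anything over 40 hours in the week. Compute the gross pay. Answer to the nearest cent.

Wed: 9:04 AM–4:20 PM = 7 h 16 min
Thu: 6:45 AM–5:21 PM = 10 h 36 min
Fri: 7:53 AM–4:03 PM = 8 h 10 min
Sat: 8:43 AM–4:46 PM = 8 h 3 min
Sun: 7:56 AM–5:37 PM = 9 h 41 min
Total worked: 43 h 46 min = 2626 min.
Regular 40 h 0 min = 2400 min at $15.00/h; overtime 3 h 46 min = 226 min at $22.50/h.
Pay = (2400 × $15.00 + 226 × $22.50) ÷ 60 = $684.75.

$684.75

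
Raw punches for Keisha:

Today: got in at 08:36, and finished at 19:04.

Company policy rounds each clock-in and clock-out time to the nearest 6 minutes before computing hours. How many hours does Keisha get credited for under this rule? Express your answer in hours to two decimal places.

10.50 hours

Today: in 08:36→08:36, out 19:04→19:06; 10 h 30 min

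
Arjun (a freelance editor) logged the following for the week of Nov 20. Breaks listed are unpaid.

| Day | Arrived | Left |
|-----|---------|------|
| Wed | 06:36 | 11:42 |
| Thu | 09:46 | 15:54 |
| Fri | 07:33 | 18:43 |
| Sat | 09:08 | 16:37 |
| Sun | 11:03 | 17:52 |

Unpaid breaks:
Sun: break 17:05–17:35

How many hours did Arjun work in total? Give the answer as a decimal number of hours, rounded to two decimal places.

36.20 hours

Wed: 06:36–11:42 = 5 h 6 min
Thu: 09:46–15:54 = 6 h 8 min
Fri: 07:33–18:43 = 11 h 10 min
Sat: 09:08–16:37 = 7 h 29 min
Sun: 11:03–17:52 = 6 h 49 min; less 30 min break → 6 h 19 min
Total: 5 h 6 min + 6 h 8 min + 11 h 10 min + 7 h 29 min + 6 h 19 min = 36 h 12 min.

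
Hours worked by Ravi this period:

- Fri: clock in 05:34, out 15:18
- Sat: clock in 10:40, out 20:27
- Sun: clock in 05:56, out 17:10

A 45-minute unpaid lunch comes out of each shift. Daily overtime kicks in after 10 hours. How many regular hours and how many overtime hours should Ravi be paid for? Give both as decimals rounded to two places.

Regular 28.02 hours, overtime 0.48 hours

Fri: 05:34–15:18 = 9 h 44 min; less 45 min break → 8 h 59 min
Sat: 10:40–20:27 = 9 h 47 min; less 45 min break → 9 h 2 min
Sun: 05:56–17:10 = 11 h 14 min; less 45 min break → 10 h 29 min
Fri reg 8 h 59 min / OT 0 h 0 min; Sat reg 9 h 2 min / OT 0 h 0 min; Sun reg 10 h 0 min / OT 0 h 29 min.
Totals: regular 28 h 1 min, overtime 0 h 29 min.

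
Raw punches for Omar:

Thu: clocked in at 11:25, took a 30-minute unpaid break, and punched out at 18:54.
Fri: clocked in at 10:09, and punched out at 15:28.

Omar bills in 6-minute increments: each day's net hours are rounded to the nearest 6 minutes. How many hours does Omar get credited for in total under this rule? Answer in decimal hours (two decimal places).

Thu: 11:25–18:54 = 7 h 29 min − 30 min = 6 h 59 min → rounds to 7 h 0 min
Fri: 10:09–15:28 = 5 h 19 min → rounds to 5 h 18 min
Total credited: 12 h 18 min.

12.30 hours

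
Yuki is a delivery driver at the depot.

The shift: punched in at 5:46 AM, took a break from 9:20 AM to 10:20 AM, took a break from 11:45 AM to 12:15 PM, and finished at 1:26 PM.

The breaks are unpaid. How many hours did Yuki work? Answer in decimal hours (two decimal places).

6.17 hours

The shift: 5:46 AM–1:26 PM = 7 h 40 min; less 90 min break → 6 h 10 min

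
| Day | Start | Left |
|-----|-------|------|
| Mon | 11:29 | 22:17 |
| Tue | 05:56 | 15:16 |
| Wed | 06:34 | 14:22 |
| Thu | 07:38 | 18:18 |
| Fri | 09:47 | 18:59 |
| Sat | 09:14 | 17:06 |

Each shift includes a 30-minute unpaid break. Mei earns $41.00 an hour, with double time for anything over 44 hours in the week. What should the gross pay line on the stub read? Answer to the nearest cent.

$2514.67

Mon: 11:29–22:17 = 10 h 48 min; less 30 min break → 10 h 18 min
Tue: 05:56–15:16 = 9 h 20 min; less 30 min break → 8 h 50 min
Wed: 06:34–14:22 = 7 h 48 min; less 30 min break → 7 h 18 min
Thu: 07:38–18:18 = 10 h 40 min; less 30 min break → 10 h 10 min
Fri: 09:47–18:59 = 9 h 12 min; less 30 min break → 8 h 42 min
Sat: 09:14–17:06 = 7 h 52 min; less 30 min break → 7 h 22 min
Total worked: 52 h 40 min = 3160 min.
Regular 44 h 0 min = 2640 min at $41.00/h; overtime 8 h 40 min = 520 min at $82.00/h.
Pay = (2640 × $41.00 + 520 × $82.00) ÷ 60 = $2514.67.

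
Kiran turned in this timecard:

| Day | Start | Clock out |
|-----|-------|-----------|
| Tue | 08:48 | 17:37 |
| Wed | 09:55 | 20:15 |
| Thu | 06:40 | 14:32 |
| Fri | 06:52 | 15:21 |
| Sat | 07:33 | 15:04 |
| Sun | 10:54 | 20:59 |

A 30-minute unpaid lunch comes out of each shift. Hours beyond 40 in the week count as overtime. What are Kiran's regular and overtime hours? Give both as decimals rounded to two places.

Regular 40.00 hours, overtime 10.10 hours

Tue: 08:48–17:37 = 8 h 49 min; less 30 min break → 8 h 19 min
Wed: 09:55–20:15 = 10 h 20 min; less 30 min break → 9 h 50 min
Thu: 06:40–14:32 = 7 h 52 min; less 30 min break → 7 h 22 min
Fri: 06:52–15:21 = 8 h 29 min; less 30 min break → 7 h 59 min
Sat: 07:33–15:04 = 7 h 31 min; less 30 min break → 7 h 1 min
Sun: 10:54–20:59 = 10 h 5 min; less 30 min break → 9 h 35 min
Total worked: 50 h 6 min = 50.10 h.
Threshold 40 h → overtime 10 h 6 min, regular 40 h 0 min.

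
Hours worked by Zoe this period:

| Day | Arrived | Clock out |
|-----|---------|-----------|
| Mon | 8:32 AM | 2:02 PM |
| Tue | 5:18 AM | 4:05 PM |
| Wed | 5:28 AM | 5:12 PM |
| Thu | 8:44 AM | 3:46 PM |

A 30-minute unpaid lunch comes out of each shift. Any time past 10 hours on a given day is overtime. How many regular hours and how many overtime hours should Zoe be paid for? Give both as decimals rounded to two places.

Regular 31.53 hours, overtime 1.52 hours

Mon: 8:32 AM–2:02 PM = 5 h 30 min; less 30 min break → 5 h 0 min
Tue: 5:18 AM–4:05 PM = 10 h 47 min; less 30 min break → 10 h 17 min
Wed: 5:28 AM–5:12 PM = 11 h 44 min; less 30 min break → 11 h 14 min
Thu: 8:44 AM–3:46 PM = 7 h 2 min; less 30 min break → 6 h 32 min
Mon reg 5 h 0 min / OT 0 h 0 min; Tue reg 10 h 0 min / OT 0 h 17 min; Wed reg 10 h 0 min / OT 1 h 14 min; Thu reg 6 h 32 min / OT 0 h 0 min.
Totals: regular 31 h 32 min, overtime 1 h 31 min.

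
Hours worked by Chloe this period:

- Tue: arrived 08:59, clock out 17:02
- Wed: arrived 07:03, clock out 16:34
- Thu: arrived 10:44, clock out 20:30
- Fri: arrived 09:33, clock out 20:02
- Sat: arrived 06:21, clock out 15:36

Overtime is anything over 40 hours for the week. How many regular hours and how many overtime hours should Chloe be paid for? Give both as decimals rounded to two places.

Regular 40.00 hours, overtime 7.07 hours

Tue: 08:59–17:02 = 8 h 3 min
Wed: 07:03–16:34 = 9 h 31 min
Thu: 10:44–20:30 = 9 h 46 min
Fri: 09:33–20:02 = 10 h 29 min
Sat: 06:21–15:36 = 9 h 15 min
Total worked: 47 h 4 min = 47.07 h.
Threshold 40 h → overtime 7 h 4 min, regular 40 h 0 min.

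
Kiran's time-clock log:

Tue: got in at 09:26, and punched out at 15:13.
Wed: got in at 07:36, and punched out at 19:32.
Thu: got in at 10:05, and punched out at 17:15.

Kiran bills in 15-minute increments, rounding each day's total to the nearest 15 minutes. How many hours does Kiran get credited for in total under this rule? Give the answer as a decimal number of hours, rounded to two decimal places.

25.00 hours

Tue: 09:26–15:13 = 5 h 47 min → rounds to 5 h 45 min
Wed: 07:36–19:32 = 11 h 56 min → rounds to 12 h 0 min
Thu: 10:05–17:15 = 7 h 10 min → rounds to 7 h 15 min
Total credited: 25 h 0 min.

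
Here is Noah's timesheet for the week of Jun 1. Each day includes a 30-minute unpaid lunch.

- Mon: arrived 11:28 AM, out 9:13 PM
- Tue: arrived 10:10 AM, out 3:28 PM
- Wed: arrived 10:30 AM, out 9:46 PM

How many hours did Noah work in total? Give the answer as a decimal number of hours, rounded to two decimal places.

24.82 hours

Mon: 11:28 AM–9:13 PM = 9 h 45 min; less 30 min break → 9 h 15 min
Tue: 10:10 AM–3:28 PM = 5 h 18 min; less 30 min break → 4 h 48 min
Wed: 10:30 AM–9:46 PM = 11 h 16 min; less 30 min break → 10 h 46 min
Total: 9 h 15 min + 4 h 48 min + 10 h 46 min = 24 h 49 min.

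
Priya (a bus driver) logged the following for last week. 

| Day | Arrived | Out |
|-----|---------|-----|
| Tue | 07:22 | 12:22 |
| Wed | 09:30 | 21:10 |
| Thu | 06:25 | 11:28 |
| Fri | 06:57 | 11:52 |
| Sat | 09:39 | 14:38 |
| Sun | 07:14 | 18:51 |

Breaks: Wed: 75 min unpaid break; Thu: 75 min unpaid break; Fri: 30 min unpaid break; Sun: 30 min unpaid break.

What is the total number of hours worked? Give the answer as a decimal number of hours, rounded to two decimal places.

39.73 hours

Tue: 07:22–12:22 = 5 h 0 min
Wed: 09:30–21:10 = 11 h 40 min; less 75 min break → 10 h 25 min
Thu: 06:25–11:28 = 5 h 3 min; less 75 min break → 3 h 48 min
Fri: 06:57–11:52 = 4 h 55 min; less 30 min break → 4 h 25 min
Sat: 09:39–14:38 = 4 h 59 min
Sun: 07:14–18:51 = 11 h 37 min; less 30 min break → 11 h 7 min
Total: 5 h 0 min + 10 h 25 min + 3 h 48 min + 4 h 25 min + 4 h 59 min + 11 h 7 min = 39 h 44 min.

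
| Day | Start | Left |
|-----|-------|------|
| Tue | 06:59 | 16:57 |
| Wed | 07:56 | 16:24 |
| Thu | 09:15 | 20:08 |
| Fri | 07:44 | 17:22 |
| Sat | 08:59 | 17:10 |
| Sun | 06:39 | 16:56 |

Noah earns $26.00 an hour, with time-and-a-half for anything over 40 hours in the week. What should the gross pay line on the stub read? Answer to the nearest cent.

$1719.25

Tue: 06:59–16:57 = 9 h 58 min
Wed: 07:56–16:24 = 8 h 28 min
Thu: 09:15–20:08 = 10 h 53 min
Fri: 07:44–17:22 = 9 h 38 min
Sat: 08:59–17:10 = 8 h 11 min
Sun: 06:39–16:56 = 10 h 17 min
Total worked: 57 h 25 min = 3445 min.
Regular 40 h 0 min = 2400 min at $26.00/h; overtime 17 h 25 min = 1045 min at $39.00/h.
Pay = (2400 × $26.00 + 1045 × $39.00) ÷ 60 = $1719.25.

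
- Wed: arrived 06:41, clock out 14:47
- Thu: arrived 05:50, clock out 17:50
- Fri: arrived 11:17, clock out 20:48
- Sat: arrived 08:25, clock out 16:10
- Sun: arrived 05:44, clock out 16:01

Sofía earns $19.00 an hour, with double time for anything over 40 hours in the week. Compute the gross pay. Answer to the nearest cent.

Wed: 06:41–14:47 = 8 h 6 min
Thu: 05:50–17:50 = 12 h 0 min
Fri: 11:17–20:48 = 9 h 31 min
Sat: 08:25–16:10 = 7 h 45 min
Sun: 05:44–16:01 = 10 h 17 min
Total worked: 47 h 39 min = 2859 min.
Regular 40 h 0 min = 2400 min at $19.00/h; overtime 7 h 39 min = 459 min at $38.00/h.
Pay = (2400 × $19.00 + 459 × $38.00) ÷ 60 = $1050.70.

$1050.70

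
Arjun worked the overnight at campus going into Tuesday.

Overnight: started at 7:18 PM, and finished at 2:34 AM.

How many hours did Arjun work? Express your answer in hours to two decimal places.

Overnight: 7:18 PM → midnight = 4 h 42 min; midnight → 2:34 AM = 2 h 34 min; span 7 h 16 min

7.27 hours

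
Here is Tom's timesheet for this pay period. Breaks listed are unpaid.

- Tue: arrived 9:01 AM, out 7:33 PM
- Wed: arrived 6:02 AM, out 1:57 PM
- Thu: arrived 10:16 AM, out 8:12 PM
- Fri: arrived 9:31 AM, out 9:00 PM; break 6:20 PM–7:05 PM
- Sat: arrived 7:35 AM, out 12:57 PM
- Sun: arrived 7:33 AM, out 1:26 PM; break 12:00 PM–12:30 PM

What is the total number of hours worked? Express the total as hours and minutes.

Tue: 9:01 AM–7:33 PM = 10 h 32 min
Wed: 6:02 AM–1:57 PM = 7 h 55 min
Thu: 10:16 AM–8:12 PM = 9 h 56 min
Fri: 9:31 AM–9:00 PM = 11 h 29 min; less 45 min break → 10 h 44 min
Sat: 7:35 AM–12:57 PM = 5 h 22 min
Sun: 7:33 AM–1:26 PM = 5 h 53 min; less 30 min break → 5 h 23 min
Total: 10 h 32 min + 7 h 55 min + 9 h 56 min + 10 h 44 min + 5 h 22 min + 5 h 23 min = 49 h 52 min.

49 h 52 min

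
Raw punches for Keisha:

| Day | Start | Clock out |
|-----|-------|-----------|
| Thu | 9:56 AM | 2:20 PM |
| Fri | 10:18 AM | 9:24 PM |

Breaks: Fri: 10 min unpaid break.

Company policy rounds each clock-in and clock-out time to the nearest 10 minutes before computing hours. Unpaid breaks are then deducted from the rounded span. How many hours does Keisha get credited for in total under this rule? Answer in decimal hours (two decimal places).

Thu: in 9:56 AM→10:00 AM, out 2:20 PM→2:20 PM; 4 h 20 min
Fri: in 10:18 AM→10:20 AM, out 9:24 PM→9:20 PM; 11 h 0 min − 10 min = 10 h 50 min
Total credited: 15 h 10 min.

15.17 hours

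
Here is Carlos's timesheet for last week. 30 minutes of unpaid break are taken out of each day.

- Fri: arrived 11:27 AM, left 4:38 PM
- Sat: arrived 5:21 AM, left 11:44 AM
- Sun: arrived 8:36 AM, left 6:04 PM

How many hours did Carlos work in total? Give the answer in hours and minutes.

19 h 32 min

Fri: 11:27 AM–4:38 PM = 5 h 11 min; less 30 min break → 4 h 41 min
Sat: 5:21 AM–11:44 AM = 6 h 23 min; less 30 min break → 5 h 53 min
Sun: 8:36 AM–6:04 PM = 9 h 28 min; less 30 min break → 8 h 58 min
Total: 4 h 41 min + 5 h 53 min + 8 h 58 min = 19 h 32 min.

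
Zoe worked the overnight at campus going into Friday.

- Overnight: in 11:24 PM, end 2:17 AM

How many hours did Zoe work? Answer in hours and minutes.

Overnight: 11:24 PM → midnight = 0 h 36 min; midnight → 2:17 AM = 2 h 17 min; span 2 h 53 min

2 h 53 min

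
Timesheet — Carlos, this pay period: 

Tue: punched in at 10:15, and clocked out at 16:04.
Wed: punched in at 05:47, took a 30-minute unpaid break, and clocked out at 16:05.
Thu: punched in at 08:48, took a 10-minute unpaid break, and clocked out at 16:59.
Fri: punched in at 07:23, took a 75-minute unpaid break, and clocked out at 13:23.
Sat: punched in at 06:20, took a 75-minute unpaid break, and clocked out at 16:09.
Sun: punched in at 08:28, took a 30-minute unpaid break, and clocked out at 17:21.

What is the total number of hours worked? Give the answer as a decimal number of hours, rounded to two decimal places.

45.33 hours

Tue: 10:15–16:04 = 5 h 49 min
Wed: 05:47–16:05 = 10 h 18 min; less 30 min break → 9 h 48 min
Thu: 08:48–16:59 = 8 h 11 min; less 10 min break → 8 h 1 min
Fri: 07:23–13:23 = 6 h 0 min; less 75 min break → 4 h 45 min
Sat: 06:20–16:09 = 9 h 49 min; less 75 min break → 8 h 34 min
Sun: 08:28–17:21 = 8 h 53 min; less 30 min break → 8 h 23 min
Total: 5 h 49 min + 9 h 48 min + 8 h 1 min + 4 h 45 min + 8 h 34 min + 8 h 23 min = 45 h 20 min.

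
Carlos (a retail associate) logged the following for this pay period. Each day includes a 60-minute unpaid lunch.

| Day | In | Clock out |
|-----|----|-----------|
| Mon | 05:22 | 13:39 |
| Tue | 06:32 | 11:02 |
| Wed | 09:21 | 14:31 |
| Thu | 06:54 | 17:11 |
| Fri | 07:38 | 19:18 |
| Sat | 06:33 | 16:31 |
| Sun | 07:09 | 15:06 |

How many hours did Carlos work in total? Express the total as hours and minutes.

50 h 49 min

Mon: 05:22–13:39 = 8 h 17 min; less 60 min break → 7 h 17 min
Tue: 06:32–11:02 = 4 h 30 min; less 60 min break → 3 h 30 min
Wed: 09:21–14:31 = 5 h 10 min; less 60 min break → 4 h 10 min
Thu: 06:54–17:11 = 10 h 17 min; less 60 min break → 9 h 17 min
Fri: 07:38–19:18 = 11 h 40 min; less 60 min break → 10 h 40 min
Sat: 06:33–16:31 = 9 h 58 min; less 60 min break → 8 h 58 min
Sun: 07:09–15:06 = 7 h 57 min; less 60 min break → 6 h 57 min
Total: 7 h 17 min + 3 h 30 min + 4 h 10 min + 9 h 17 min + 10 h 40 min + 8 h 58 min + 6 h 57 min = 50 h 49 min.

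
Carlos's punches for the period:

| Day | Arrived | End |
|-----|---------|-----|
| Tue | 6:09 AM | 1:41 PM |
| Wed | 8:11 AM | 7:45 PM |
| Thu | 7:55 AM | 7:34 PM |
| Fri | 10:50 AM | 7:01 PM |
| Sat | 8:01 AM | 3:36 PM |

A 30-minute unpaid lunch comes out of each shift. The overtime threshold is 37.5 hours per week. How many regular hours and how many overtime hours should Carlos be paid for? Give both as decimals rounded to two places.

Tue: 6:09 AM–1:41 PM = 7 h 32 min; less 30 min break → 7 h 2 min
Wed: 8:11 AM–7:45 PM = 11 h 34 min; less 30 min break → 11 h 4 min
Thu: 7:55 AM–7:34 PM = 11 h 39 min; less 30 min break → 11 h 9 min
Fri: 10:50 AM–7:01 PM = 8 h 11 min; less 30 min break → 7 h 41 min
Sat: 8:01 AM–3:36 PM = 7 h 35 min; less 30 min break → 7 h 5 min
Total worked: 44 h 1 min = 44.02 h.
Threshold 37.5 h → overtime 6 h 31 min, regular 37 h 30 min.

Regular 37.50 hours, overtime 6.52 hours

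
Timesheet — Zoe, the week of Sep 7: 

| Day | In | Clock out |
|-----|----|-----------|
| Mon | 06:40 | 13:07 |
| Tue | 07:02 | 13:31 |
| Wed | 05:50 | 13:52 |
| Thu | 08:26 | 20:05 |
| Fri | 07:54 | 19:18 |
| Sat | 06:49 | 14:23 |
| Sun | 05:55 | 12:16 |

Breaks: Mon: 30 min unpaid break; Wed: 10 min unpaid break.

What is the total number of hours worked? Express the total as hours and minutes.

Mon: 06:40–13:07 = 6 h 27 min; less 30 min break → 5 h 57 min
Tue: 07:02–13:31 = 6 h 29 min
Wed: 05:50–13:52 = 8 h 2 min; less 10 min break → 7 h 52 min
Thu: 08:26–20:05 = 11 h 39 min
Fri: 07:54–19:18 = 11 h 24 min
Sat: 06:49–14:23 = 7 h 34 min
Sun: 05:55–12:16 = 6 h 21 min
Total: 5 h 57 min + 6 h 29 min + 7 h 52 min + 11 h 39 min + 11 h 24 min + 7 h 34 min + 6 h 21 min = 57 h 16 min.

57 h 16 min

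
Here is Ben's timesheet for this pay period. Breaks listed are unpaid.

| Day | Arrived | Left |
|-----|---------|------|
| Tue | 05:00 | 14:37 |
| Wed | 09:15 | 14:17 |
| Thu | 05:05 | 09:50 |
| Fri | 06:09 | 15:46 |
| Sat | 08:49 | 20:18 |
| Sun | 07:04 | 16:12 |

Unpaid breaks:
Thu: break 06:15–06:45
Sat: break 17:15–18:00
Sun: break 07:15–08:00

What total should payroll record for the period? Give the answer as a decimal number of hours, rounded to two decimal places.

47.63 hours

Tue: 05:00–14:37 = 9 h 37 min
Wed: 09:15–14:17 = 5 h 2 min
Thu: 05:05–09:50 = 4 h 45 min; less 30 min break → 4 h 15 min
Fri: 06:09–15:46 = 9 h 37 min
Sat: 08:49–20:18 = 11 h 29 min; less 45 min break → 10 h 44 min
Sun: 07:04–16:12 = 9 h 8 min; less 45 min break → 8 h 23 min
Total: 9 h 37 min + 5 h 2 min + 4 h 15 min + 9 h 37 min + 10 h 44 min + 8 h 23 min = 47 h 38 min.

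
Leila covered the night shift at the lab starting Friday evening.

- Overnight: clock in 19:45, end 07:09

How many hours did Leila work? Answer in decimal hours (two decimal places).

11.40 hours

Overnight: 19:45 → midnight = 4 h 15 min; midnight → 07:09 = 7 h 9 min; span 11 h 24 min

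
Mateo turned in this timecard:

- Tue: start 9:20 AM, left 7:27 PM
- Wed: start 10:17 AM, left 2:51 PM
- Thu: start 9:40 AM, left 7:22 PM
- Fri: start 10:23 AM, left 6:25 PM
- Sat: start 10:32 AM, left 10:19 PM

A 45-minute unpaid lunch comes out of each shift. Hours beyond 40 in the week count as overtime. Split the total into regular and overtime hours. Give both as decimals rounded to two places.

Tue: 9:20 AM–7:27 PM = 10 h 7 min; less 45 min break → 9 h 22 min
Wed: 10:17 AM–2:51 PM = 4 h 34 min; less 45 min break → 3 h 49 min
Thu: 9:40 AM–7:22 PM = 9 h 42 min; less 45 min break → 8 h 57 min
Fri: 10:23 AM–6:25 PM = 8 h 2 min; less 45 min break → 7 h 17 min
Sat: 10:32 AM–10:19 PM = 11 h 47 min; less 45 min break → 11 h 2 min
Total worked: 40 h 27 min = 40.45 h.
Threshold 40 h → overtime 0 h 27 min, regular 40 h 0 min.

Regular 40.00 hours, overtime 0.45 hours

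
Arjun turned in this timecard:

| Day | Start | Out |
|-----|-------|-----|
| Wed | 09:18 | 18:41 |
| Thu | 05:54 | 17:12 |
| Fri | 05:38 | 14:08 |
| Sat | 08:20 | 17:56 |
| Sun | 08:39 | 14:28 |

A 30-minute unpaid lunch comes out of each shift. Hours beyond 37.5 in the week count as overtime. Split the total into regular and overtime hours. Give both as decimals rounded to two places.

Wed: 09:18–18:41 = 9 h 23 min; less 30 min break → 8 h 53 min
Thu: 05:54–17:12 = 11 h 18 min; less 30 min break → 10 h 48 min
Fri: 05:38–14:08 = 8 h 30 min; less 30 min break → 8 h 0 min
Sat: 08:20–17:56 = 9 h 36 min; less 30 min break → 9 h 6 min
Sun: 08:39–14:28 = 5 h 49 min; less 30 min break → 5 h 19 min
Total worked: 42 h 6 min = 42.10 h.
Threshold 37.5 h → overtime 4 h 36 min, regular 37 h 30 min.

Regular 37.50 hours, overtime 4.60 hours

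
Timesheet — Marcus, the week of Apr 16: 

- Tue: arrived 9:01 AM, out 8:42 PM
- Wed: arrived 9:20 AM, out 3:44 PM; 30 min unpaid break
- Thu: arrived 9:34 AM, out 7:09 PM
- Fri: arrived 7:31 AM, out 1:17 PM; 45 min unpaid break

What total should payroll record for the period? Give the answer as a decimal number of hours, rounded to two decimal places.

32.18 hours

Tue: 9:01 AM–8:42 PM = 11 h 41 min
Wed: 9:20 AM–3:44 PM = 6 h 24 min; less 30 min break → 5 h 54 min
Thu: 9:34 AM–7:09 PM = 9 h 35 min
Fri: 7:31 AM–1:17 PM = 5 h 46 min; less 45 min break → 5 h 1 min
Total: 11 h 41 min + 5 h 54 min + 9 h 35 min + 5 h 1 min = 32 h 11 min.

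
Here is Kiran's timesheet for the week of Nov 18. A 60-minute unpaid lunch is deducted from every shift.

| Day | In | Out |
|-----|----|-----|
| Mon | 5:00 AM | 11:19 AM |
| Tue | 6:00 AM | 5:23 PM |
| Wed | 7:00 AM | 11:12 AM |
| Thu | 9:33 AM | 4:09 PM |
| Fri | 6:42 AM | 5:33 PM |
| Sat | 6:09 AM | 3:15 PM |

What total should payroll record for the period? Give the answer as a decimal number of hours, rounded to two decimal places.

42.45 hours

Mon: 5:00 AM–11:19 AM = 6 h 19 min; less 60 min break → 5 h 19 min
Tue: 6:00 AM–5:23 PM = 11 h 23 min; less 60 min break → 10 h 23 min
Wed: 7:00 AM–11:12 AM = 4 h 12 min; less 60 min break → 3 h 12 min
Thu: 9:33 AM–4:09 PM = 6 h 36 min; less 60 min break → 5 h 36 min
Fri: 6:42 AM–5:33 PM = 10 h 51 min; less 60 min break → 9 h 51 min
Sat: 6:09 AM–3:15 PM = 9 h 6 min; less 60 min break → 8 h 6 min
Total: 5 h 19 min + 10 h 23 min + 3 h 12 min + 5 h 36 min + 9 h 51 min + 8 h 6 min = 42 h 27 min.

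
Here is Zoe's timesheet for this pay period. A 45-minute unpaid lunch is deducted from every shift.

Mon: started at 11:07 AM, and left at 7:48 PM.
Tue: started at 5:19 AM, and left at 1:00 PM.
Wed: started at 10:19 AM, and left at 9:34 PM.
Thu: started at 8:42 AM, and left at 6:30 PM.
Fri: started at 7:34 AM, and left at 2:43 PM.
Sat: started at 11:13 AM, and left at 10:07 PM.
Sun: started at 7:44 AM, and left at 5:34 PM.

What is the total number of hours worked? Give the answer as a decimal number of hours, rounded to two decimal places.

Mon: 11:07 AM–7:48 PM = 8 h 41 min; less 45 min break → 7 h 56 min
Tue: 5:19 AM–1:00 PM = 7 h 41 min; less 45 min break → 6 h 56 min
Wed: 10:19 AM–9:34 PM = 11 h 15 min; less 45 min break → 10 h 30 min
Thu: 8:42 AM–6:30 PM = 9 h 48 min; less 45 min break → 9 h 3 min
Fri: 7:34 AM–2:43 PM = 7 h 9 min; less 45 min break → 6 h 24 min
Sat: 11:13 AM–10:07 PM = 10 h 54 min; less 45 min break → 10 h 9 min
Sun: 7:44 AM–5:34 PM = 9 h 50 min; less 45 min break → 9 h 5 min
Total: 7 h 56 min + 6 h 56 min + 10 h 30 min + 9 h 3 min + 6 h 24 min + 10 h 9 min + 9 h 5 min = 60 h 3 min.

60.05 hours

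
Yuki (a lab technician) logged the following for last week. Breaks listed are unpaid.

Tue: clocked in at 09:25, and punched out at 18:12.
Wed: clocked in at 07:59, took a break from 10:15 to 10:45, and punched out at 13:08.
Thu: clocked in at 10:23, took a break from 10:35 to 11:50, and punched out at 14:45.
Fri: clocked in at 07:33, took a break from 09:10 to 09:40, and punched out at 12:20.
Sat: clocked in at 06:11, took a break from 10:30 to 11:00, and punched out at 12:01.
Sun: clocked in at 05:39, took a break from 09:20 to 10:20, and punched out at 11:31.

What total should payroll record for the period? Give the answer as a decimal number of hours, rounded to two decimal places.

31.03 hours

Tue: 09:25–18:12 = 8 h 47 min
Wed: 07:59–13:08 = 5 h 9 min; less 30 min break → 4 h 39 min
Thu: 10:23–14:45 = 4 h 22 min; less 75 min break → 3 h 7 min
Fri: 07:33–12:20 = 4 h 47 min; less 30 min break → 4 h 17 min
Sat: 06:11–12:01 = 5 h 50 min; less 30 min break → 5 h 20 min
Sun: 05:39–11:31 = 5 h 52 min; less 60 min break → 4 h 52 min
Total: 8 h 47 min + 4 h 39 min + 3 h 7 min + 4 h 17 min + 5 h 20 min + 4 h 52 min = 31 h 2 min.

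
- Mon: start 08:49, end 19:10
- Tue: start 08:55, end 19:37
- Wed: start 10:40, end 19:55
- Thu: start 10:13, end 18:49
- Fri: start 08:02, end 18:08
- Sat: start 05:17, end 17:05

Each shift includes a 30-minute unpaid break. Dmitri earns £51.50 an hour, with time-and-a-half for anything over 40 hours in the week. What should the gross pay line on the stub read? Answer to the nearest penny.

£3435.05

Mon: 08:49–19:10 = 10 h 21 min; less 30 min break → 9 h 51 min
Tue: 08:55–19:37 = 10 h 42 min; less 30 min break → 10 h 12 min
Wed: 10:40–19:55 = 9 h 15 min; less 30 min break → 8 h 45 min
Thu: 10:13–18:49 = 8 h 36 min; less 30 min break → 8 h 6 min
Fri: 08:02–18:08 = 10 h 6 min; less 30 min break → 9 h 36 min
Sat: 05:17–17:05 = 11 h 48 min; less 30 min break → 11 h 18 min
Total worked: 57 h 48 min = 3468 min.
Regular 40 h 0 min = 2400 min at £51.50/h; overtime 17 h 48 min = 1068 min at £77.25/h.
Pay = (2400 × £51.50 + 1068 × £77.25) ÷ 60 = £3435.05.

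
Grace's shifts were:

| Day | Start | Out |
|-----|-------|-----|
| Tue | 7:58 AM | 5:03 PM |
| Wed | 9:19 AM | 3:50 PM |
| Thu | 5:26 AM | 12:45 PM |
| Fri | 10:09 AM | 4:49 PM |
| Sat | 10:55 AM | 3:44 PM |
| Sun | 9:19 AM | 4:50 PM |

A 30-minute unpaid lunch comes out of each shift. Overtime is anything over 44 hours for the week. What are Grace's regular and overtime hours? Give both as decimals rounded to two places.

Tue: 7:58 AM–5:03 PM = 9 h 5 min; less 30 min break → 8 h 35 min
Wed: 9:19 AM–3:50 PM = 6 h 31 min; less 30 min break → 6 h 1 min
Thu: 5:26 AM–12:45 PM = 7 h 19 min; less 30 min break → 6 h 49 min
Fri: 10:09 AM–4:49 PM = 6 h 40 min; less 30 min break → 6 h 10 min
Sat: 10:55 AM–3:44 PM = 4 h 49 min; less 30 min break → 4 h 19 min
Sun: 9:19 AM–4:50 PM = 7 h 31 min; less 30 min break → 7 h 1 min
Total worked: 38 h 55 min = 38.92 h.
Threshold 44 h → overtime 0 h 0 min, regular 38 h 55 min.

Regular 38.92 hours, overtime 0.00 hours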